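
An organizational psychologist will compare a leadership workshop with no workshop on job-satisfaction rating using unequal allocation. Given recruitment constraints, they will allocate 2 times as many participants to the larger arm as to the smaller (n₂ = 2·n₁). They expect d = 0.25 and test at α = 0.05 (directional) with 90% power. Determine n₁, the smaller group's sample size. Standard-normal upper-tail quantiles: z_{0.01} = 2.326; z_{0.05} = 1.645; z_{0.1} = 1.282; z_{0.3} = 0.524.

n₁ = 206

With allocation ratio k = n₂/n₁ = 2, Var(x̄₁−x̄₂) = σ²(1/n₁ + 1/(k·n₁)) = σ²·(k+1)/(k·n₁).
So n₁ = (1 + 1/k)·((z_{α} + z_β)/d)² = 1.500 × (2.927/0.25)².
n₁ = 1.500 × 137.08 = 205.6.
Round up: n₁ = 206, giving n₂ = 2 × 206 = 412.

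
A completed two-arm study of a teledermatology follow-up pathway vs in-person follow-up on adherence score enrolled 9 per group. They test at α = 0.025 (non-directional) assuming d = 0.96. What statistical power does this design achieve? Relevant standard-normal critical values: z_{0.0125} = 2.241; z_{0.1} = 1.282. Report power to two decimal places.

For two equal groups, power = Φ(d·√(n/2) − z_{α/2}).
d·√(n/2) = 0.96 × √(9/2) = 0.96 × 2.121 = 2.036.
z_β = 2.036 − 2.241 = -0.205.
Power = Φ(-0.205) = 0.419.

power ≈ 0.42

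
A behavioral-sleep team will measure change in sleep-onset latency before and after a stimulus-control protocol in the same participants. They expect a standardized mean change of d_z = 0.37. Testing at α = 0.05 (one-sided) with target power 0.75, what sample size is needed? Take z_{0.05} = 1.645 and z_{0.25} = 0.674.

For a paired (one-sample on differences) test: n = ((z_{α} + z_β) / d)².
z_{α} + z_β = 1.645 + 0.674 = 2.319.
n = (2.319 / 0.37)² = 6.268² = 39.28.
Round up.

n = 40 pairs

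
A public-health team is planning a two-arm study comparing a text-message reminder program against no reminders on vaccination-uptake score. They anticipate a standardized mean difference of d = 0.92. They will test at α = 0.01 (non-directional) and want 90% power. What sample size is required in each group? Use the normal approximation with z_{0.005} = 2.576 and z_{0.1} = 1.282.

For two independent groups with equal n: n = 2·((z_{α/2} + z_β) / d)².
z_{α/2} + z_β = 2.576 + 1.282 = 3.858.
n = 2 × (3.858 / 0.92)² = 2 × 4.193² = 2 × 17.59 = 35.2.
Round up to the next whole participant.

n = 36 per group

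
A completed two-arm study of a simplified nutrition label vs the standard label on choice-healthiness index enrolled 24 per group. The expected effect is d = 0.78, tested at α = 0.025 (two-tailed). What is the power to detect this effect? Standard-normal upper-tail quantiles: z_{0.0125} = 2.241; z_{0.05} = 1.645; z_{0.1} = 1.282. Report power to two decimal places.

For two equal groups, power = Φ(d·√(n/2) − z_{α/2}).
d·√(n/2) = 0.78 × √(24/2) = 0.78 × 3.464 = 2.702.
z_β = 2.702 − 2.241 = 0.461.
Power = Φ(0.461) = 0.678.

power ≈ 0.68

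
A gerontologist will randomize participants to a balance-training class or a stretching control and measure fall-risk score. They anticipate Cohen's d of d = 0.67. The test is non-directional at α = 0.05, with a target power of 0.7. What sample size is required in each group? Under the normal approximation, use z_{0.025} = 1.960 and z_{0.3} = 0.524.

For two independent groups with equal n: n = 2·((z_{α/2} + z_β) / d)².
z_{α/2} + z_β = 1.960 + 0.524 = 2.484.
n = 2 × (2.484 / 0.67)² = 2 × 3.707² = 2 × 13.75 = 27.5.
Round up to the next whole participant.

n = 28 per group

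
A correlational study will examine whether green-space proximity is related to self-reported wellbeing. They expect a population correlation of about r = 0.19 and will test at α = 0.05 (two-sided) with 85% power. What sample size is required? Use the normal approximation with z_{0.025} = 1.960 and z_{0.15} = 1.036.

n = 246

Fisher's z: C = ½·ln((1+r)/(1−r)) = ½·ln(1.4691) = 0.1923.
n = ((z_{α/2} + z_β)/C)² + 3.
(1.960 + 1.036) / 0.1923 = 2.996 / 0.1923 = 15.580.
n = 15.580² + 3 = 242.73 + 3 = 245.7.
Round up.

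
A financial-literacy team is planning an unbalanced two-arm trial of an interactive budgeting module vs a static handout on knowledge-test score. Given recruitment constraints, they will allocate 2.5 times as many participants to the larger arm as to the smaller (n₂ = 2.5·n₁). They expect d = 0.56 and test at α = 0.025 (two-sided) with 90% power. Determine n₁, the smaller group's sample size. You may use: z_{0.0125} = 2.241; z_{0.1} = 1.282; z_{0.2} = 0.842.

n₁ = 56

With allocation ratio k = n₂/n₁ = 2.5, Var(x̄₁−x̄₂) = σ²(1/n₁ + 1/(k·n₁)) = σ²·(k+1)/(k·n₁).
So n₁ = (1 + 1/k)·((z_{α/2} + z_β)/d)² = 1.400 × (3.523/0.56)².
n₁ = 1.400 × 39.58 = 55.4.
Round up: n₁ = 56, giving n₂ = 2.5 × 56 = 140.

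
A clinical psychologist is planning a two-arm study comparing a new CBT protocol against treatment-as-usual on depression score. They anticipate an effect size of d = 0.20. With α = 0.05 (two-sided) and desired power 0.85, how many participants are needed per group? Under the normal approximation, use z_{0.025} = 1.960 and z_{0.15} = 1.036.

n = 449 per group

For two independent groups with equal n: n = 2·((z_{α/2} + z_β) / d)².
z_{α/2} + z_β = 1.960 + 1.036 = 2.996.
n = 2 × (2.996 / 0.20)² = 2 × 14.980² = 2 × 224.40 = 448.8.
Round up to the next whole participant.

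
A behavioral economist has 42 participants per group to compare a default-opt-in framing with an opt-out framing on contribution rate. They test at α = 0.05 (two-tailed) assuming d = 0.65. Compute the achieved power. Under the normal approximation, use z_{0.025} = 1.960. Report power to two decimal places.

For two equal groups, power = Φ(d·√(n/2) − z_{α/2}).
d·√(n/2) = 0.65 × √(42/2) = 0.65 × 4.583 = 2.979.
z_β = 2.979 − 1.960 = 1.019.
Power = Φ(1.019) = 0.846.

power ≈ 0.85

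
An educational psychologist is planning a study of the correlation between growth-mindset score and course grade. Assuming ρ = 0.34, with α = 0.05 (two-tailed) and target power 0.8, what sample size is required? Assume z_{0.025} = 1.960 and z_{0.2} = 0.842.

n = 66

Fisher's z: C = ½·ln((1+r)/(1−r)) = ½·ln(2.0303) = 0.3541.
n = ((z_{α/2} + z_β)/C)² + 3.
(1.960 + 0.842) / 0.3541 = 2.802 / 0.3541 = 7.913.
n = 7.913² + 3 = 62.62 + 3 = 65.6.
Round up.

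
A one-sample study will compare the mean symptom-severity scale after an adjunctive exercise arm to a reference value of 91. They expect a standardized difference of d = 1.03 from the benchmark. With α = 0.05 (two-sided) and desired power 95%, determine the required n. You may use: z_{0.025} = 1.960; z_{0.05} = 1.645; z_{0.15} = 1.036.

n = 13

For a one-sample test: n = ((z_{α/2} + z_β) / d)².
z_{α/2} + z_β = 1.960 + 1.645 = 3.605.
n = (3.605 / 1.03)² = 3.500² = 12.25.
Round up.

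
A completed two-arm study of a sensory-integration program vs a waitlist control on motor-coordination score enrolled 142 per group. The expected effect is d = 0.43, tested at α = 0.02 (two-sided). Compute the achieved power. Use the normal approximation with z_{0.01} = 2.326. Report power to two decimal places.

power ≈ 0.90

For two equal groups, power = Φ(d·√(n/2) − z_{α/2}).
d·√(n/2) = 0.43 × √(142/2) = 0.43 × 8.426 = 3.623.
z_β = 3.623 − 2.326 = 1.297.
Power = Φ(1.297) = 0.903.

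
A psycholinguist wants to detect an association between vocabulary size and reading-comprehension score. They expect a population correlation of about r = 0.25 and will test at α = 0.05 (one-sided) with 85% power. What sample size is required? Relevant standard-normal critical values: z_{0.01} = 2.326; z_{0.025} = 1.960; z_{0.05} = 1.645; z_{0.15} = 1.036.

n = 114

Fisher's z: C = ½·ln((1+r)/(1−r)) = ½·ln(1.6667) = 0.2554.
n = ((z_{α} + z_β)/C)² + 3.
(1.645 + 1.036) / 0.2554 = 2.681 / 0.2554 = 10.497.
n = 10.497² + 3 = 110.19 + 3 = 113.2.
Round up.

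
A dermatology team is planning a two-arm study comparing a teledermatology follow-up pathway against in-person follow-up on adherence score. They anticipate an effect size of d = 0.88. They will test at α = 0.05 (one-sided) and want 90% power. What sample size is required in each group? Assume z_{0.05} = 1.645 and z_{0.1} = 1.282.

n = 23 per group

For two independent groups with equal n: n = 2·((z_{α} + z_β) / d)².
z_{α} + z_β = 1.645 + 1.282 = 2.927.
n = 2 × (2.927 / 0.88)² = 2 × 3.326² = 2 × 11.06 = 22.1.
Round up to the next whole participant.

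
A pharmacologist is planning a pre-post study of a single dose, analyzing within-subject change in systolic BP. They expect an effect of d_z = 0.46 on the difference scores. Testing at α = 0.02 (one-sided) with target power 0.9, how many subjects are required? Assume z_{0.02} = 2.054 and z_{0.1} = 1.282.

For a paired (one-sample on differences) test: n = ((z_{α} + z_β) / d)².
z_{α} + z_β = 2.054 + 1.282 = 3.336.
n = (3.336 / 0.46)² = 7.252² = 52.59.
Round up.

n = 53 pairs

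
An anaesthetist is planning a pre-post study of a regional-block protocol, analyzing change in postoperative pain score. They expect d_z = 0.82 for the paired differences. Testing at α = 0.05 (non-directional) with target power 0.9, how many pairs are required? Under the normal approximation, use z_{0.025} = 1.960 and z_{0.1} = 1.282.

For a paired (one-sample on differences) test: n = ((z_{α/2} + z_β) / d)².
z_{α/2} + z_β = 1.960 + 1.282 = 3.242.
n = (3.242 / 0.82)² = 3.954² = 15.63.
Round up.

n = 16 pairs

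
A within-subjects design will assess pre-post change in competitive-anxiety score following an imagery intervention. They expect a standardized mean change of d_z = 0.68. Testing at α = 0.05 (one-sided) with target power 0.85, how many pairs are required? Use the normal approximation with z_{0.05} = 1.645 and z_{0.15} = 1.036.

For a paired (one-sample on differences) test: n = ((z_{α} + z_β) / d)².
z_{α} + z_β = 1.645 + 1.036 = 2.681.
n = (2.681 / 0.68)² = 3.943² = 15.54.
Round up.

n = 16 pairs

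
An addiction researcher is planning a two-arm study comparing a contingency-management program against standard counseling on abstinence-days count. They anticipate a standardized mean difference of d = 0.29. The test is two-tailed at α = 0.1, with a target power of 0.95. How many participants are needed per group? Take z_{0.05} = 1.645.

n = 258 per group

For two independent groups with equal n: n = 2·((z_{α/2} + z_β) / d)².
z_{α/2} + z_β = 1.645 + 1.645 = 3.290.
n = 2 × (3.290 / 0.29)² = 2 × 11.345² = 2 × 128.71 = 257.4.
Round up to the next whole participant.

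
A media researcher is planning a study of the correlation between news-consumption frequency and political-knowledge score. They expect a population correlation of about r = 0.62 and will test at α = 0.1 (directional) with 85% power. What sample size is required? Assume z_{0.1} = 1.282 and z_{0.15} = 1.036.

n = 14

Fisher's z: C = ½·ln((1+r)/(1−r)) = ½·ln(4.2632) = 0.7250.
n = ((z_{α} + z_β)/C)² + 3.
(1.282 + 1.036) / 0.7250 = 2.318 / 0.7250 = 3.197.
n = 3.197² + 3 = 10.22 + 3 = 13.2.
Round up.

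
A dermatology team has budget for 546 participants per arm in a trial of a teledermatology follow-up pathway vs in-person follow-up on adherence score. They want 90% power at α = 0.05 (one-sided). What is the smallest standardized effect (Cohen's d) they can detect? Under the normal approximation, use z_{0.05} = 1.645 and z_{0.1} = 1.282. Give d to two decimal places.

d_min ≈ 0.18

For two independent groups of n = 546 each: d_min = (z_{α} + z_β)·√(2/n).
z-sum = 1.645 + 1.282 = 2.927.
d_min = 2.927 × √(2/546) = 2.927 × 0.0605 = 0.177.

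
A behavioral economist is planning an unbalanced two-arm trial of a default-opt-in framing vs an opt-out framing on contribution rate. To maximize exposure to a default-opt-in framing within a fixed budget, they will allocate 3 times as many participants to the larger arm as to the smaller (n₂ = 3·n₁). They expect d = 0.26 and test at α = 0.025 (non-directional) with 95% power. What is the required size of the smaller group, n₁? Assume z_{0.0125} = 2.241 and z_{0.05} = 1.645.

With allocation ratio k = n₂/n₁ = 3, Var(x̄₁−x̄₂) = σ²(1/n₁ + 1/(k·n₁)) = σ²·(k+1)/(k·n₁).
So n₁ = (1 + 1/k)·((z_{α/2} + z_β)/d)² = 1.333 × (3.886/0.26)².
n₁ = 1.333 × 223.39 = 297.9.
Round up: n₁ = 298, giving n₂ = 3 × 298 = 894.

n₁ = 298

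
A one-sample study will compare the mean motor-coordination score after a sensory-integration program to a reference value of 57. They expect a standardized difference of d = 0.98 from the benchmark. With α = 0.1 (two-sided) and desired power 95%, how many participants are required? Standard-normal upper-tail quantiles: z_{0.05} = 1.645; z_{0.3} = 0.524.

For a one-sample test: n = ((z_{α/2} + z_β) / d)².
z_{α/2} + z_β = 1.645 + 1.645 = 3.290.
n = (3.290 / 0.98)² = 3.357² = 11.27.
Round up.

n = 12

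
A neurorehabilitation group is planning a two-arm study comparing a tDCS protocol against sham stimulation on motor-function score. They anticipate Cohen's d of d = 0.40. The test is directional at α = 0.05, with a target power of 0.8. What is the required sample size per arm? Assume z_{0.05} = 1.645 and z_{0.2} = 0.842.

For two independent groups with equal n: n = 2·((z_{α} + z_β) / d)².
z_{α} + z_β = 1.645 + 0.842 = 2.487.
n = 2 × (2.487 / 0.40)² = 2 × 6.218² = 2 × 38.66 = 77.3.
Round up to the next whole participant.

n = 78 per group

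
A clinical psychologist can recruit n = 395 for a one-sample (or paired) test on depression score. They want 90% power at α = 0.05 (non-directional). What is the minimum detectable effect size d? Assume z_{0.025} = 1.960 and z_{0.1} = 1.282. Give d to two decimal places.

For a single sample (or paired design) of n = 395: d_min = (z_{α/2} + z_β)/√n.
z-sum = 1.960 + 1.282 = 3.242.
d_min = 3.242 / √395 = 3.242 / 19.875 = 0.163.

d_min ≈ 0.16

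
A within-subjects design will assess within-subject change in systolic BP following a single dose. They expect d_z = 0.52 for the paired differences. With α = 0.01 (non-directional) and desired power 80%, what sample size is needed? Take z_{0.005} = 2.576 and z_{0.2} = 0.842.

For a paired (one-sample on differences) test: n = ((z_{α/2} + z_β) / d)².
z_{α/2} + z_β = 2.576 + 0.842 = 3.418.
n = (3.418 / 0.52)² = 6.573² = 43.21.
Round up.

n = 44 pairs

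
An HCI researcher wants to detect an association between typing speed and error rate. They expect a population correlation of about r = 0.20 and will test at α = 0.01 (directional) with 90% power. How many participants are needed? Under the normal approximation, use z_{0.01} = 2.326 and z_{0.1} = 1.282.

Fisher's z: C = ½·ln((1+r)/(1−r)) = ½·ln(1.5000) = 0.2027.
n = ((z_{α} + z_β)/C)² + 3.
(2.326 + 1.282) / 0.2027 = 3.608 / 0.2027 = 17.800.
n = 17.800² + 3 = 316.83 + 3 = 319.8.
Round up.

n = 320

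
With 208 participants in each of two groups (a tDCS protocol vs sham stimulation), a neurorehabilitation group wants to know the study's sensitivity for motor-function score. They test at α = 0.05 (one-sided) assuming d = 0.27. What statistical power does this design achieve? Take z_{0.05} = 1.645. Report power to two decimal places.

For two equal groups, power = Φ(d·√(n/2) − z_{α}).
d·√(n/2) = 0.27 × √(208/2) = 0.27 × 10.198 = 2.753.
z_β = 2.753 − 1.645 = 1.108.
Power = Φ(1.108) = 0.866.

power ≈ 0.87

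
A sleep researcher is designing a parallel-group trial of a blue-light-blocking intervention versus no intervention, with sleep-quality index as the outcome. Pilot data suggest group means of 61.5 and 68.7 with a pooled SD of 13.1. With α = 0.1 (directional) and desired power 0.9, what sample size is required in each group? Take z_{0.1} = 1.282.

Cohen's d = |M₁ − M₂| / SD_pooled = |61.5 − 68.7| / 13.1 = 7.2 / 13.1 = 0.550.
For two independent groups with equal n: n = 2·((z_{α} + z_β) / d)².
z_{α} + z_β = 1.282 + 1.282 = 2.564.
n = 2 × (2.564 / 0.550)² = 2 × 4.662² = 2 × 21.73 = 43.5.
Round up to the next whole participant.

n = 44 per group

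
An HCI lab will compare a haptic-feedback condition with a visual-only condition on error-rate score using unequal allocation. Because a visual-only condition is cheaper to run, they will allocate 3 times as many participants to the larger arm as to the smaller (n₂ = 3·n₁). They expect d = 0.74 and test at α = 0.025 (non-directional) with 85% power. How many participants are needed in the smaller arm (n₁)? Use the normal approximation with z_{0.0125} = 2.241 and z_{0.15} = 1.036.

n₁ = 27

With allocation ratio k = n₂/n₁ = 3, Var(x̄₁−x̄₂) = σ²(1/n₁ + 1/(k·n₁)) = σ²·(k+1)/(k·n₁).
So n₁ = (1 + 1/k)·((z_{α/2} + z_β)/d)² = 1.333 × (3.277/0.74)².
n₁ = 1.333 × 19.61 = 26.1.
Round up: n₁ = 27, giving n₂ = 3 × 27 = 81.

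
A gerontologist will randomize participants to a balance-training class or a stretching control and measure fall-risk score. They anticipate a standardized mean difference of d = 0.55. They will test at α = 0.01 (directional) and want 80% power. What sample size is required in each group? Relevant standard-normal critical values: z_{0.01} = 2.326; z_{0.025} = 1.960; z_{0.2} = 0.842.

n = 67 per group

For two independent groups with equal n: n = 2·((z_{α} + z_β) / d)².
z_{α} + z_β = 2.326 + 0.842 = 3.168.
n = 2 × (3.168 / 0.55)² = 2 × 5.760² = 2 × 33.18 = 66.4.
Round up to the next whole participant.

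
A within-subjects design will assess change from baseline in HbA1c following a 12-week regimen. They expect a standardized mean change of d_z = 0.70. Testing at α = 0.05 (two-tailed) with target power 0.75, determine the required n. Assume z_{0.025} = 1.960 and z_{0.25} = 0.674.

n = 15 pairs

For a paired (one-sample on differences) test: n = ((z_{α/2} + z_β) / d)².
z_{α/2} + z_β = 1.960 + 0.674 = 2.634.
n = (2.634 / 0.70)² = 3.763² = 14.16.
Round up.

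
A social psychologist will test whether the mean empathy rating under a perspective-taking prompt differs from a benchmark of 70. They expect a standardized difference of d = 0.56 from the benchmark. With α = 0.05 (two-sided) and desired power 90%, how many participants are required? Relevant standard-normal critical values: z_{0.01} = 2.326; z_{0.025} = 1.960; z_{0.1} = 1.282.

n = 34

For a one-sample test: n = ((z_{α/2} + z_β) / d)².
z_{α/2} + z_β = 1.960 + 1.282 = 3.242.
n = (3.242 / 0.56)² = 5.789² = 33.52.
Round up.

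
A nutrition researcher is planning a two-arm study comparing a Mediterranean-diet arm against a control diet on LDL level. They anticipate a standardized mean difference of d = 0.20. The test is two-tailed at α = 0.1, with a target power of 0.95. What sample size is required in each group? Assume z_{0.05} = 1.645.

n = 542 per group

For two independent groups with equal n: n = 2·((z_{α/2} + z_β) / d)².
z_{α/2} + z_β = 1.645 + 1.645 = 3.290.
n = 2 × (3.290 / 0.20)² = 2 × 16.450² = 2 × 270.60 = 541.2.
Round up to the next whole participant.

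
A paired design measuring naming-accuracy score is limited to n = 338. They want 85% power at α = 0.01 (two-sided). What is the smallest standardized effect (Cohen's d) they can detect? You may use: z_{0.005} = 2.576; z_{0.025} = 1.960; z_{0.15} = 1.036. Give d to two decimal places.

d_min ≈ 0.20

For a single sample (or paired design) of n = 338: d_min = (z_{α/2} + z_β)/√n.
z-sum = 2.576 + 1.036 = 3.612.
d_min = 3.612 / √338 = 3.612 / 18.385 = 0.196.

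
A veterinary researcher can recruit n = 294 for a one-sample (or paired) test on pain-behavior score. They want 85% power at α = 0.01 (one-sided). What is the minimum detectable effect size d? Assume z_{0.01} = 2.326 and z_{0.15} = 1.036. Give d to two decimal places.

For a single sample (or paired design) of n = 294: d_min = (z_{α} + z_β)/√n.
z-sum = 2.326 + 1.036 = 3.362.
d_min = 3.362 / √294 = 3.362 / 17.146 = 0.196.

d_min ≈ 0.20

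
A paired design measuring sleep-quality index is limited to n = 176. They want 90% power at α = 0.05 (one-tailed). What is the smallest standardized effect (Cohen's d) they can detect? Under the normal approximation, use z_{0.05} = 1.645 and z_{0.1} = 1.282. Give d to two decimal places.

For a single sample (or paired design) of n = 176: d_min = (z_{α} + z_β)/√n.
z-sum = 1.645 + 1.282 = 2.927.
d_min = 2.927 / √176 = 2.927 / 13.266 = 0.221.

d_min ≈ 0.22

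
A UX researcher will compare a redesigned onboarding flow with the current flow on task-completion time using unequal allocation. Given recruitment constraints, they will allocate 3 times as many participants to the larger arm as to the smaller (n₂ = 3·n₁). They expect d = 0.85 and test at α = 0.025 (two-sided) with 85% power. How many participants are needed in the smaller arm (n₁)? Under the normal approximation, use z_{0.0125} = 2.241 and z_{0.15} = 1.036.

n₁ = 20

With allocation ratio k = n₂/n₁ = 3, Var(x̄₁−x̄₂) = σ²(1/n₁ + 1/(k·n₁)) = σ²·(k+1)/(k·n₁).
So n₁ = (1 + 1/k)·((z_{α/2} + z_β)/d)² = 1.333 × (3.277/0.85)².
n₁ = 1.333 × 14.86 = 19.8.
Round up: n₁ = 20, giving n₂ = 3 × 20 = 60.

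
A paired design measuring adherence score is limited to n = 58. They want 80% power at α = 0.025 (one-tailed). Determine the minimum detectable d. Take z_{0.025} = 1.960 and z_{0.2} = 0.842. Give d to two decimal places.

For a single sample (or paired design) of n = 58: d_min = (z_{α} + z_β)/√n.
z-sum = 1.960 + 0.842 = 2.802.
d_min = 2.802 / √58 = 2.802 / 7.616 = 0.368.

d_min ≈ 0.37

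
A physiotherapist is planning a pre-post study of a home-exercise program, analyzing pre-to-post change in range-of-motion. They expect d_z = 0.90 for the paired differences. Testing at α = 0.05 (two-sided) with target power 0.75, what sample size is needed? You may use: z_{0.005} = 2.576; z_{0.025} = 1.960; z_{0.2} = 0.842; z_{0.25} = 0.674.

For a paired (one-sample on differences) test: n = ((z_{α/2} + z_β) / d)².
z_{α/2} + z_β = 1.960 + 0.674 = 2.634.
n = (2.634 / 0.90)² = 2.927² = 8.57.
Round up.

n = 9 pairs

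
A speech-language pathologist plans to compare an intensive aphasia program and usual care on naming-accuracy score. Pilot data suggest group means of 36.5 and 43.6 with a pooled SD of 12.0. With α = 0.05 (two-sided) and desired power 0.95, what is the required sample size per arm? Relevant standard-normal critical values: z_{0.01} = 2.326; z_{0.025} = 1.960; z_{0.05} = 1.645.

Cohen's d = |M₁ − M₂| / SD_pooled = |36.5 − 43.6| / 12.0 = 7.1 / 12.0 = 0.592.
For two independent groups with equal n: n = 2·((z_{α/2} + z_β) / d)².
z_{α/2} + z_β = 1.960 + 1.645 = 3.605.
n = 2 × (3.605 / 0.592)² = 2 × 6.090² = 2 × 37.08 = 74.2.
Round up to the next whole participant.

n = 75 per group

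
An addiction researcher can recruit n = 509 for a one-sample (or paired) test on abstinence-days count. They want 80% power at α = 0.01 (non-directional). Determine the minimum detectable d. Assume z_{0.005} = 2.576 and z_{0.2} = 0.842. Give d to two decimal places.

d_min ≈ 0.15

For a single sample (or paired design) of n = 509: d_min = (z_{α/2} + z_β)/√n.
z-sum = 2.576 + 0.842 = 3.418.
d_min = 3.418 / √509 = 3.418 / 22.561 = 0.152.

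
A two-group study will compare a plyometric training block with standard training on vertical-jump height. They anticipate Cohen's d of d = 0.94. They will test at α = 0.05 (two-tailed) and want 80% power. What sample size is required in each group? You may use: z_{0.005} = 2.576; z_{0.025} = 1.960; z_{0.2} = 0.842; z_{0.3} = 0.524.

For two independent groups with equal n: n = 2·((z_{α/2} + z_β) / d)².
z_{α/2} + z_β = 1.960 + 0.842 = 2.802.
n = 2 × (2.802 / 0.94)² = 2 × 2.981² = 2 × 8.89 = 17.8.
Round up to the next whole participant.

n = 18 per group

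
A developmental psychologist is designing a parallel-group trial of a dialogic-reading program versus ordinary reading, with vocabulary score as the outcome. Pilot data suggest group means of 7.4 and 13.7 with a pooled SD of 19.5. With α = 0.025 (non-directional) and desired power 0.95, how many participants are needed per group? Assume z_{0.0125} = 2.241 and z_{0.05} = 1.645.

Cohen's d = |M₁ − M₂| / SD_pooled = |7.4 − 13.7| / 19.5 = 6.3 / 19.5 = 0.323.
For two independent groups with equal n: n = 2·((z_{α/2} + z_β) / d)².
z_{α/2} + z_β = 2.241 + 1.645 = 3.886.
n = 2 × (3.886 / 0.323)² = 2 × 12.031² = 2 × 144.74 = 289.5.
Round up to the next whole participant.

n = 290 per group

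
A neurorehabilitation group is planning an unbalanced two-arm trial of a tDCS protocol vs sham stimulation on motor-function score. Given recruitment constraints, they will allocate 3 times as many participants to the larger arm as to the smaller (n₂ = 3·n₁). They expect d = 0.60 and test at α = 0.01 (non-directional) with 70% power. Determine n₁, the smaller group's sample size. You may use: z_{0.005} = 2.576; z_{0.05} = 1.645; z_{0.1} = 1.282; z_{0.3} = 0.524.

With allocation ratio k = n₂/n₁ = 3, Var(x̄₁−x̄₂) = σ²(1/n₁ + 1/(k·n₁)) = σ²·(k+1)/(k·n₁).
So n₁ = (1 + 1/k)·((z_{α/2} + z_β)/d)² = 1.333 × (3.100/0.60)².
n₁ = 1.333 × 26.69 = 35.6.
Round up: n₁ = 36, giving n₂ = 3 × 36 = 108.

n₁ = 36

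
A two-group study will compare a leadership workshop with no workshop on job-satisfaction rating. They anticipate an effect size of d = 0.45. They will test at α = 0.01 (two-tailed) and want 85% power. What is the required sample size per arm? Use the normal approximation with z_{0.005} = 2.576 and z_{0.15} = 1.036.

For two independent groups with equal n: n = 2·((z_{α/2} + z_β) / d)².
z_{α/2} + z_β = 2.576 + 1.036 = 3.612.
n = 2 × (3.612 / 0.45)² = 2 × 8.027² = 2 × 64.43 = 128.9.
Round up to the next whole participant.

n = 129 per group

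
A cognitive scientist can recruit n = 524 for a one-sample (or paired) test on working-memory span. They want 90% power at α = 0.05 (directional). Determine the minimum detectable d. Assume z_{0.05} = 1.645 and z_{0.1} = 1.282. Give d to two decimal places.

d_min ≈ 0.13

For a single sample (or paired design) of n = 524: d_min = (z_{α} + z_β)/√n.
z-sum = 1.645 + 1.282 = 2.927.
d_min = 2.927 / √524 = 2.927 / 22.891 = 0.128.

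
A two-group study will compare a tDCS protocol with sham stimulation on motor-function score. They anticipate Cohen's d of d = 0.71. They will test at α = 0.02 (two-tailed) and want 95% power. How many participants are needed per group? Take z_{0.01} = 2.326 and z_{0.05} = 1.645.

n = 63 per group

For two independent groups with equal n: n = 2·((z_{α/2} + z_β) / d)².
z_{α/2} + z_β = 2.326 + 1.645 = 3.971.
n = 2 × (3.971 / 0.71)² = 2 × 5.593² = 2 × 31.28 = 62.6.
Round up to the next whole participant.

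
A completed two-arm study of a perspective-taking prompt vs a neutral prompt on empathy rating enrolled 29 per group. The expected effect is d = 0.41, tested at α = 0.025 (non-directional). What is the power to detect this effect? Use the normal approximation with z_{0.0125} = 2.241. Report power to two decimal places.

power ≈ 0.25

For two equal groups, power = Φ(d·√(n/2) − z_{α/2}).
d·√(n/2) = 0.41 × √(29/2) = 0.41 × 3.808 = 1.561.
z_β = 1.561 − 2.241 = -0.680.
Power = Φ(-0.680) = 0.248.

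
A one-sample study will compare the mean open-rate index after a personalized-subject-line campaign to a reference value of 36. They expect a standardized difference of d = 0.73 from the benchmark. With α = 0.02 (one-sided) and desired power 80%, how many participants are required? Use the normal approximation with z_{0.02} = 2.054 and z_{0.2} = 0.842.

n = 16

For a one-sample test: n = ((z_{α} + z_β) / d)².
z_{α} + z_β = 2.054 + 0.842 = 2.896.
n = (2.896 / 0.73)² = 3.967² = 15.74.
Round up.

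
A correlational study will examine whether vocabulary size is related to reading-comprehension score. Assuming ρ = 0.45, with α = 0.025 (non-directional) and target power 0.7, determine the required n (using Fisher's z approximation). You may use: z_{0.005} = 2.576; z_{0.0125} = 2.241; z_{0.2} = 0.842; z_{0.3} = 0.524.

Fisher's z: C = ½·ln((1+r)/(1−r)) = ½·ln(2.6364) = 0.4847.
n = ((z_{α/2} + z_β)/C)² + 3.
(2.241 + 0.524) / 0.4847 = 2.765 / 0.4847 = 5.705.
n = 5.705² + 3 = 32.54 + 3 = 35.5.
Round up.

n = 36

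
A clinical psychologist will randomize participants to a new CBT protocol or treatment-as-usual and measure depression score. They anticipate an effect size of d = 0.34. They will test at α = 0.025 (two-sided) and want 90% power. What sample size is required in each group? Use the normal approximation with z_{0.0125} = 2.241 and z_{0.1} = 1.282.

For two independent groups with equal n: n = 2·((z_{α/2} + z_β) / d)².
z_{α/2} + z_β = 2.241 + 1.282 = 3.523.
n = 2 × (3.523 / 0.34)² = 2 × 10.362² = 2 × 107.37 = 214.7.
Round up to the next whole participant.

n = 215 per group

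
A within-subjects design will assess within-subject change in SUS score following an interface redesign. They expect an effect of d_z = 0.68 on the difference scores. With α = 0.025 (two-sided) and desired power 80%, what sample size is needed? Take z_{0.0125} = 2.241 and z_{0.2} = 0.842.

For a paired (one-sample on differences) test: n = ((z_{α/2} + z_β) / d)².
z_{α/2} + z_β = 2.241 + 0.842 = 3.083.
n = (3.083 / 0.68)² = 4.534² = 20.56.
Round up.

n = 21 pairs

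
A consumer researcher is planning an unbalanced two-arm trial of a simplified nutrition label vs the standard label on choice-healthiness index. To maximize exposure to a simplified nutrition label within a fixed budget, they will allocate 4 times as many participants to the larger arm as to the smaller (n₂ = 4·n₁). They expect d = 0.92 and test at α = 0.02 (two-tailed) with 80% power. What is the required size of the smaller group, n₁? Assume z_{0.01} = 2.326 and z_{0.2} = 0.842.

n₁ = 15

With allocation ratio k = n₂/n₁ = 4, Var(x̄₁−x̄₂) = σ²(1/n₁ + 1/(k·n₁)) = σ²·(k+1)/(k·n₁).
So n₁ = (1 + 1/k)·((z_{α/2} + z_β)/d)² = 1.250 × (3.168/0.92)².
n₁ = 1.250 × 11.86 = 14.8.
Round up: n₁ = 15, giving n₂ = 4 × 15 = 60.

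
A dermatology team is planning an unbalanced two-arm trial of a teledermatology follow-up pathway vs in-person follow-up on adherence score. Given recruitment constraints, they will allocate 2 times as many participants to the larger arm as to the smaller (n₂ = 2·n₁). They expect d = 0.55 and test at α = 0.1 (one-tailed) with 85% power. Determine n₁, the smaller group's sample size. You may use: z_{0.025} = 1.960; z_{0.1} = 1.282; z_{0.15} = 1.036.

n₁ = 27

With allocation ratio k = n₂/n₁ = 2, Var(x̄₁−x̄₂) = σ²(1/n₁ + 1/(k·n₁)) = σ²·(k+1)/(k·n₁).
So n₁ = (1 + 1/k)·((z_{α} + z_β)/d)² = 1.500 × (2.318/0.55)².
n₁ = 1.500 × 17.76 = 26.6.
Round up: n₁ = 27, giving n₂ = 2 × 27 = 54.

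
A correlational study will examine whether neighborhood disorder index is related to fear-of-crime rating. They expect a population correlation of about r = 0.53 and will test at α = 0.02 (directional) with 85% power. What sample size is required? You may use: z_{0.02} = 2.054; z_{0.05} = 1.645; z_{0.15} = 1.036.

n = 31

Fisher's z: C = ½·ln((1+r)/(1−r)) = ½·ln(3.2553) = 0.5901.
n = ((z_{α} + z_β)/C)² + 3.
(2.054 + 1.036) / 0.5901 = 3.090 / 0.5901 = 5.236.
n = 5.236² + 3 = 27.42 + 3 = 30.4.
Round up.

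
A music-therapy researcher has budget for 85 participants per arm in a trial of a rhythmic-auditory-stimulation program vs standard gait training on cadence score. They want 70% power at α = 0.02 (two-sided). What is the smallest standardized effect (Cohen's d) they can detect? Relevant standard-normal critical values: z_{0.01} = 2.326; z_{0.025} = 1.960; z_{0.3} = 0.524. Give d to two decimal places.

d_min ≈ 0.44

For two independent groups of n = 85 each: d_min = (z_{α/2} + z_β)·√(2/n).
z-sum = 2.326 + 0.524 = 2.850.
d_min = 2.850 × √(2/85) = 2.850 × 0.1534 = 0.437.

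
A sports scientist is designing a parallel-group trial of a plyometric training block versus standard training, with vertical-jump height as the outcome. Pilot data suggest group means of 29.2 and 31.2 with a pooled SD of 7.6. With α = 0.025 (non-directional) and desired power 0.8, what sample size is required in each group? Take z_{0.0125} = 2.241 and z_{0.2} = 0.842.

n = 275 per group

Cohen's d = |M₁ − M₂| / SD_pooled = |29.2 − 31.2| / 7.6 = 2.0 / 7.6 = 0.263.
For two independent groups with equal n: n = 2·((z_{α/2} + z_β) / d)².
z_{α/2} + z_β = 2.241 + 0.842 = 3.083.
n = 2 × (3.083 / 0.263)² = 2 × 11.722² = 2 × 137.42 = 274.8.
Round up to the next whole participant.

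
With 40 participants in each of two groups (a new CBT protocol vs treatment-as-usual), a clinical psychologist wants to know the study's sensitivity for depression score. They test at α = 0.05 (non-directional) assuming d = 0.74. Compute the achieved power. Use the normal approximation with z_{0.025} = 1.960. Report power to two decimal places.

power ≈ 0.91

For two equal groups, power = Φ(d·√(n/2) − z_{α/2}).
d·√(n/2) = 0.74 × √(40/2) = 0.74 × 4.472 = 3.309.
z_β = 3.309 − 1.960 = 1.349.
Power = Φ(1.349) = 0.911.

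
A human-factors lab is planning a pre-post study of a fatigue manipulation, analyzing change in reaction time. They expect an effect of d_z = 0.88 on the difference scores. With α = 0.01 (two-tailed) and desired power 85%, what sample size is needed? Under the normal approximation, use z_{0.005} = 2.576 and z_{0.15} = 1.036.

For a paired (one-sample on differences) test: n = ((z_{α/2} + z_β) / d)².
z_{α/2} + z_β = 2.576 + 1.036 = 3.612.
n = (3.612 / 0.88)² = 4.105² = 16.85.
Round up.

n = 17 pairs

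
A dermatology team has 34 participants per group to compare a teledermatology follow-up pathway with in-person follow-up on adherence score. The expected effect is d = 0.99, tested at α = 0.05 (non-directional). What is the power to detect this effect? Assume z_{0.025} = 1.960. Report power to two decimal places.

For two equal groups, power = Φ(d·√(n/2) − z_{α/2}).
d·√(n/2) = 0.99 × √(34/2) = 0.99 × 4.123 = 4.082.
z_β = 4.082 − 1.960 = 2.122.
Power = Φ(2.122) = 0.983.

power ≈ 0.98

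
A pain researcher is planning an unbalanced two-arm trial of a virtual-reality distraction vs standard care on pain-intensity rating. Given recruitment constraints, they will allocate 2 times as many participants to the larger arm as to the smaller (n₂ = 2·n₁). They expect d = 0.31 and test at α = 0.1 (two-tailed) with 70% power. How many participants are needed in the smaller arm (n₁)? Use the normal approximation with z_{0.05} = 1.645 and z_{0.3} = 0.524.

With allocation ratio k = n₂/n₁ = 2, Var(x̄₁−x̄₂) = σ²(1/n₁ + 1/(k·n₁)) = σ²·(k+1)/(k·n₁).
So n₁ = (1 + 1/k)·((z_{α/2} + z_β)/d)² = 1.500 × (2.169/0.31)².
n₁ = 1.500 × 48.95 = 73.4.
Round up: n₁ = 74, giving n₂ = 2 × 74 = 148.

n₁ = 74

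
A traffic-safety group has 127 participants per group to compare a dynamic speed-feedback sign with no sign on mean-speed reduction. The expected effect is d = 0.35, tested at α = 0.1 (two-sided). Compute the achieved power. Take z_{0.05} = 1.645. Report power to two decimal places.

For two equal groups, power = Φ(d·√(n/2) − z_{α/2}).
d·√(n/2) = 0.35 × √(127/2) = 0.35 × 7.969 = 2.789.
z_β = 2.789 − 1.645 = 1.144.
Power = Φ(1.144) = 0.874.

power ≈ 0.87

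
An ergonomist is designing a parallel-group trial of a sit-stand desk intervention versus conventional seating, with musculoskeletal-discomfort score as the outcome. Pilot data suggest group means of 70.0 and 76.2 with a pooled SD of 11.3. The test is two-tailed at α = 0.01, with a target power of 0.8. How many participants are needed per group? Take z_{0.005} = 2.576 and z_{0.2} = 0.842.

Cohen's d = |M₁ − M₂| / SD_pooled = |70.0 − 76.2| / 11.3 = 6.2 / 11.3 = 0.549.
For two independent groups with equal n: n = 2·((z_{α/2} + z_β) / d)².
z_{α/2} + z_β = 2.576 + 0.842 = 3.418.
n = 2 × (3.418 / 0.549)² = 2 × 6.226² = 2 × 38.76 = 77.5.
Round up to the next whole participant.

n = 78 per group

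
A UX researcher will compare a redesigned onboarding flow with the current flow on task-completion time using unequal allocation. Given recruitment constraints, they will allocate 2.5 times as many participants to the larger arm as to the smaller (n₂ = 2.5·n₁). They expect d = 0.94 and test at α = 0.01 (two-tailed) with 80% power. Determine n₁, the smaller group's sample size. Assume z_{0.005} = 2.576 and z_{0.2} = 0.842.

n₁ = 19

With allocation ratio k = n₂/n₁ = 2.5, Var(x̄₁−x̄₂) = σ²(1/n₁ + 1/(k·n₁)) = σ²·(k+1)/(k·n₁).
So n₁ = (1 + 1/k)·((z_{α/2} + z_β)/d)² = 1.400 × (3.418/0.94)².
n₁ = 1.400 × 13.22 = 18.5.
Round up: n₁ = 19, giving n₂ = ⌈2.5 × 19⌉ = ⌈47.5⌉ = 48.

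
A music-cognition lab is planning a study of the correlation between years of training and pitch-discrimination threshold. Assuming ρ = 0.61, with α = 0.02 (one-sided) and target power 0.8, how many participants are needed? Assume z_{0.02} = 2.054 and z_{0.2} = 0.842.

Fisher's z: C = ½·ln((1+r)/(1−r)) = ½·ln(4.1282) = 0.7089.
n = ((z_{α} + z_β)/C)² + 3.
(2.054 + 0.842) / 0.7089 = 2.896 / 0.7089 = 4.085.
n = 4.085² + 3 = 16.69 + 3 = 19.7.
Round up.

n = 20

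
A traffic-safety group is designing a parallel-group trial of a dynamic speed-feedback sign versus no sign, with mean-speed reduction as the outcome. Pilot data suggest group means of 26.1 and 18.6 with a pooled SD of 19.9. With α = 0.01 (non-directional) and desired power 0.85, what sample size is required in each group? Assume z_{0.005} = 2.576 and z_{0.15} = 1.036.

n = 184 per group

Cohen's d = |M₁ − M₂| / SD_pooled = |26.1 − 18.6| / 19.9 = 7.5 / 19.9 = 0.377.
For two independent groups with equal n: n = 2·((z_{α/2} + z_β) / d)².
z_{α/2} + z_β = 2.576 + 1.036 = 3.612.
n = 2 × (3.612 / 0.377)² = 2 × 9.581² = 2 × 91.79 = 183.6.
Round up to the next whole participant.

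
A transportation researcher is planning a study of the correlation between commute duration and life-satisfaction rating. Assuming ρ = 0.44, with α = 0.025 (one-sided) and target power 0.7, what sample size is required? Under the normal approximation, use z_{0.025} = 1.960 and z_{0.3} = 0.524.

n = 31

Fisher's z: C = ½·ln((1+r)/(1−r)) = ½·ln(2.5714) = 0.4722.
n = ((z_{α} + z_β)/C)² + 3.
(1.960 + 0.524) / 0.4722 = 2.484 / 0.4722 = 5.260.
n = 5.260² + 3 = 27.67 + 3 = 30.7.
Round up.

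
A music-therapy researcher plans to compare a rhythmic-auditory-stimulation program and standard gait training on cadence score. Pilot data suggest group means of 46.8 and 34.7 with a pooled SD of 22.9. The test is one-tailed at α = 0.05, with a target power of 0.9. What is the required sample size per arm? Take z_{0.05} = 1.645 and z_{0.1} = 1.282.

Cohen's d = |M₁ − M₂| / SD_pooled = |46.8 − 34.7| / 22.9 = 12.1 / 22.9 = 0.528.
For two independent groups with equal n: n = 2·((z_{α} + z_β) / d)².
z_{α} + z_β = 1.645 + 1.282 = 2.927.
n = 2 × (2.927 / 0.528)² = 2 × 5.544² = 2 × 30.73 = 61.5.
Round up to the next whole participant.

n = 62 per group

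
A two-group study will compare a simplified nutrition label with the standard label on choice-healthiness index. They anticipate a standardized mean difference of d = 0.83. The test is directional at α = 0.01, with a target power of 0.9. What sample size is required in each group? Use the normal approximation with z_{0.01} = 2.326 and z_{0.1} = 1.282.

n = 38 per group

For two independent groups with equal n: n = 2·((z_{α} + z_β) / d)².
z_{α} + z_β = 2.326 + 1.282 = 3.608.
n = 2 × (3.608 / 0.83)² = 2 × 4.347² = 2 × 18.90 = 37.8.
Round up to the next whole participant.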